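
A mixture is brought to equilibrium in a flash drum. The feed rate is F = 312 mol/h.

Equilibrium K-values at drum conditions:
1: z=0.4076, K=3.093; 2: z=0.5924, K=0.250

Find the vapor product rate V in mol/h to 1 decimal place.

V = 81.3 mol/h

Newton–Raphson from ψ = 0.5:
  ψ = 0.5000: g = -0.29402, g' = -1.2794 → ψ = 0.2702
  ψ = 0.2702: g = -0.01227, g' = -1.2527 → ψ = 0.2604
Converged at ψ = 0.2604.
Then V = ψ·F = 0.2604·312 = 81.3 mol/h and L = F − V = 230.7 mol/h.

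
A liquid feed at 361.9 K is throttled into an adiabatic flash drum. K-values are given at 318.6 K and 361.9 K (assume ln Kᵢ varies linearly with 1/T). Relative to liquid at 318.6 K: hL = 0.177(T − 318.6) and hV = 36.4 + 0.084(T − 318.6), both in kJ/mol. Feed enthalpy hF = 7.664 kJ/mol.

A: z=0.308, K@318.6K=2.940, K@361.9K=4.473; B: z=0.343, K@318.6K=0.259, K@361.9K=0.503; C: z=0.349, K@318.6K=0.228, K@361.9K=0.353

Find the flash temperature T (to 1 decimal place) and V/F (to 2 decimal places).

Adiabatic flash: solve Rachford–Rice at each trial T, then check hF = ψ·hV(T) + (1−ψ)·hL(T).
  T = 318.6 K: K = (2.940, 0.259, 0.228), RR gives ψ = 0.050, H_out = 1.833 kJ/mol
  T = 361.9 K: K = (4.473, 0.503, 0.353), RR gives ψ = 0.336, H_out = 18.555 kJ/mol
  T = 340.2 K: K = (3.673, 0.368, 0.288), RR gives ψ = 0.199, H_out = 10.665 kJ/mol
  T = 329.4 K: K = (3.298, 0.311, 0.257), RR gives ψ = 0.129, H_out = 6.470 kJ/mol
  T = 334.8 K: K = (3.484, 0.339, 0.272), RR gives ψ = 0.165, H_out = 8.608 kJ/mol
  T = 332.1 K: K = (3.391, 0.325, 0.265), RR gives ψ = 0.147, H_out = 7.550 kJ/mol
  T = 333.5 K: K = (3.439, 0.332, 0.268), RR gives ψ = 0.156, H_out = 8.101 kJ/mol
Linear interpolation between T = 332.1 (H_out = 7.550) and T = 333.5 (H_out = 8.101) on hF = 7.664 gives T ≈ 332.4 K, at which ψ = 0.15.

T = 332.4 K, V/F = 0.15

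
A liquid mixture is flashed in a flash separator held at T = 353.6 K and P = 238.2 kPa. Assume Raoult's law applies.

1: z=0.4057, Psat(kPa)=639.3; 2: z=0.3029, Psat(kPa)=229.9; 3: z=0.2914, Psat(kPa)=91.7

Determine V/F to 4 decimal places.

V/F = 0.6793

Raoult's law: Kᵢ = Pᵢˢᵃᵗ/P = Pᵢˢᵃᵗ/238.2.
  K_1 = 639.3/238.2 = 2.683879, K_2 = 229.9/238.2 = 0.965155, K_3 = 91.7/238.2 = 0.384971
Rachford–Rice: g(V/F) = Σ zᵢ(Kᵢ−1)/(1+V/F(Kᵢ−1)) = 0.
Feasibility: ΣzᵢKᵢ = 1.4934, Σzᵢ/Kᵢ = 1.2219 — both > 1, two phases present.
Iterate (Newton) starting at V/F = 0.58:
  V/F = 0.5800: g = 0.05624, g' = -0.5612 → V/F = 0.6802
  V/F = 0.6802: g = -0.00051, g' = -0.5761 → V/F = 0.6793
Converged at V/F = 0.6793.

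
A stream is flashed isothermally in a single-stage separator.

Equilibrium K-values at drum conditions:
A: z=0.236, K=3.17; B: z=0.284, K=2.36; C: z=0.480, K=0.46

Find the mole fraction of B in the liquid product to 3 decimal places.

x_B = 0.148

Let ψ = V/F and solve Σ zᵢ(Kᵢ−1)/(1+ψ(Kᵢ−1)) = 0.
Feasibility: ΣzᵢKᵢ = 1.639, Σzᵢ/Kᵢ = 1.238 — both > 1, two phases present.
Newton iteration, ψ⁰ = 0.44:
  ψ = 0.440: g = 0.1636, g' = -0.737 → ψ = 0.662
  ψ = 0.662: g = 0.0100, g' = -0.672 → ψ = 0.677
Converged at ψ = 0.677.
Compositions from xᵢ = zᵢ/(1+ψ(Kᵢ−1)), yᵢ = Kᵢxᵢ:
  A: x = 0.096, y = 0.303
  B: x = 0.148, y = 0.349
  C: x = 0.757, y = 0.348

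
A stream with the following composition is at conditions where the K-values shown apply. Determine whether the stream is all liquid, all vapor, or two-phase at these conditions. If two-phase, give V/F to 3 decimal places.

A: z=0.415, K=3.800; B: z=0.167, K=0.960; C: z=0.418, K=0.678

all vapor

ΣzᵢKᵢ = 2.021; Σzᵢ/Kᵢ = 0.900.
Since Σzᵢ/Kᵢ < 1 the mixture is above its dew point — single vapor phase.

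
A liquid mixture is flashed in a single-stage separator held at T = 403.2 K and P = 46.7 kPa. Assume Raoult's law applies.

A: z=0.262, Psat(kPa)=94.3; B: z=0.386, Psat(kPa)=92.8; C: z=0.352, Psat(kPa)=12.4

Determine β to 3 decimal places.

Raoult's law: Kᵢ = Pᵢˢᵃᵗ/P = Pᵢˢᵃᵗ/46.7.
  K_A = 94.3/46.7 = 2.01927, K_B = 92.8/46.7 = 1.98715, K_C = 12.4/46.7 = 0.26552
Let β = V/F and solve Σ zᵢ(Kᵢ−1)/(1+β(Kᵢ−1)) = 0.
Feasibility: ΣzᵢKᵢ = 1.390, Σzᵢ/Kᵢ = 1.650 — both > 1, two phases present.
Newton–Raphson from β = 0.5:
  β = 0.500: g = 0.0234, g' = -0.762 → β = 0.531
  β = 0.531: g = -0.0004, g' = -0.787 → β = 0.530
Converged at β = 0.530.

β = 0.530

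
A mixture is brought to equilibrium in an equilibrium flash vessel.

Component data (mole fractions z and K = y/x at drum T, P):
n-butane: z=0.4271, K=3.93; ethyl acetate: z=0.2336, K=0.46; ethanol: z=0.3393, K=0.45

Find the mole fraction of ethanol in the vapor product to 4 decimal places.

y_ethanol = 0.2254

Material balance + equilibrium reduce to Σ zᵢ(Kᵢ−1)/(1+β(Kᵢ−1)) = 0.
Check two-phase: ΣzᵢKᵢ = 1.9386 > 1 and Σzᵢ/Kᵢ = 1.3705 > 1, so g(0) = 0.9386 > 0 and g(1) = -0.3705 < 0.
Iterate (Newton) starting at β = 0.7:
  β = 0.7000: g = -0.09608, g' = -0.8413 → β = 0.5858
  β = 0.5858: g = 0.00086, g' = -0.8661 → β = 0.5868
Converged at β = 0.5868.
Compositions from xᵢ = zᵢ/(1+β(Kᵢ−1)), yᵢ = Kᵢxᵢ:
  n-butane: x = 0.1571, y = 0.6173
  ethyl acetate: x = 0.3420, y = 0.1573
  ethanol: x = 0.5010, y = 0.2254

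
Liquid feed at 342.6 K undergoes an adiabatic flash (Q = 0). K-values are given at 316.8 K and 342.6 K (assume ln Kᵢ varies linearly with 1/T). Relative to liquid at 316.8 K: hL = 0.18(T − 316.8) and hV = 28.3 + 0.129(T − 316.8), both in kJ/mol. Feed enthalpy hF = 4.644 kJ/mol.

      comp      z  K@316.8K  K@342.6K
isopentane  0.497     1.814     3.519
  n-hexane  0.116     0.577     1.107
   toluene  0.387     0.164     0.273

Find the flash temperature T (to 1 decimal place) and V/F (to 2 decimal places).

Adiabatic flash: solve Rachford–Rice at each trial T, then check hF = ψ·hV(T) + (1−ψ)·hL(T).
  T = 316.8 K: K = (1.814, 0.577, 0.164), RR gives ψ = 0.052, H_out = 1.459 kJ/mol
  T = 342.6 K: K = (3.519, 1.107, 0.273), RR gives ψ = 0.610, H_out = 21.096 kJ/mol
  T = 329.7 K: K = (2.560, 0.809, 0.214), RR gives ψ = 0.410, H_out = 13.648 kJ/mol
  T = 323.2 K: K = (2.159, 0.685, 0.188), RR gives ψ = 0.265, H_out = 8.571 kJ/mol
  T = 320.0 K: K = (1.981, 0.629, 0.175), RR gives ψ = 0.171, H_out = 5.390 kJ/mol
  T = 318.4 K: K = (1.896, 0.603, 0.170), RR gives ψ = 0.115, H_out = 3.540 kJ/mol
  T = 319.2 K: K = (1.938, 0.616, 0.173), RR gives ψ = 0.144, H_out = 4.491 kJ/mol
Linear interpolation between T = 319.2 (H_out = 4.491) and T = 320.0 (H_out = 5.390) on hF = 4.644 gives T ≈ 319.3 K, at which ψ = 0.15.

T = 319.3 K, V/F = 0.15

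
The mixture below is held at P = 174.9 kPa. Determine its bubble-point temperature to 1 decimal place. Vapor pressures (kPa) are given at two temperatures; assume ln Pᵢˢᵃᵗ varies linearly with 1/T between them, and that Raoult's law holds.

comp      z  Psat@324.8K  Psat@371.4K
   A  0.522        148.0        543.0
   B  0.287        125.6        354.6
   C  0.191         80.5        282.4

T = 335.4 K

Bubble-point temperature: ΣzᵢPᵢˢᵃᵗ(T) = P. Interpolate ln Pᵢˢᵃᵗ = aᵢ + bᵢ/T.
  T = 324.8 K: ΣzᵢPᵢˢᵃᵗ = 128.68 kPa
  T = 371.4 K: ΣzᵢPᵢˢᵃᵗ = 439.15 kPa
  T = 348.1 K: ΣzᵢPᵢˢᵃᵗ = 247.30 kPa
  T = 336.5 K: ΣzᵢPᵢˢᵃᵗ = 180.59 kPa
  T = 330.6 K: ΣzᵢPᵢˢᵃᵗ = 152.66 kPa
  T = 333.6 K: ΣzᵢPᵢˢᵃᵗ = 166.39 kPa
  T = 335.1 K: ΣzᵢPᵢˢᵃᵗ = 173.62 kPa
Interpolating between 335.1 K and 336.5 K gives T ≈ 335.4 K.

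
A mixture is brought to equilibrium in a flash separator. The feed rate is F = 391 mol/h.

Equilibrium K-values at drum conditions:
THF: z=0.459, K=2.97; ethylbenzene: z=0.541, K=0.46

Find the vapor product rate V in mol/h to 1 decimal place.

V = 225.0 mol/h

Rachford–Rice: g(V/F) = Σ zᵢ(Kᵢ−1)/(1+V/F(Kᵢ−1)) = 0.
Check two-phase: ΣzᵢKᵢ = 1.612 > 1 and Σzᵢ/Kᵢ = 1.331 > 1, so g(0) = 0.612 > 0 and g(1) = -0.331 < 0.
Binary case is linear: z₁(K₁−1)(1+V/F(K₂−1)) + z₂(K₂−1)(1+V/F(K₁−1)) = 0
⇒ V/F = [z₁(K₁−1)+z₂(K₂−1)] / [−(K₁−1)(K₂−1)] = 0.6121/1.0638 = 0.575
Then V = V/F·F = 0.5754·391 = 225.0 mol/h and L = F − V = 166.0 mol/h.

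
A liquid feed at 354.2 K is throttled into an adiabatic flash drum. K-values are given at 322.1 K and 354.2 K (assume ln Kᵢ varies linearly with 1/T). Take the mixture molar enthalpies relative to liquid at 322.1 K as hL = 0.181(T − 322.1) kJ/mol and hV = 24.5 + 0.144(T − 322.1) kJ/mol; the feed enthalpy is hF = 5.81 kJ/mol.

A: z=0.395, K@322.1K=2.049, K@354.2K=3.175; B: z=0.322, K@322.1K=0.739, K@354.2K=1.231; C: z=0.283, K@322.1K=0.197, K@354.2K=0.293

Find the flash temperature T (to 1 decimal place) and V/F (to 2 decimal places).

T = 324.2 K, V/F = 0.22

Adiabatic flash: solve Rachford–Rice at each trial T, then check hF = ψ·hV(T) + (1−ψ)·hL(T).
  T = 322.1 K: K = (2.049, 0.739, 0.197), RR gives ψ = 0.171, H_out = 4.187 kJ/mol
  T = 354.2 K: K = (3.175, 1.231, 0.293), RR gives ψ = 0.710, H_out = 22.357 kJ/mol
  T = 338.1 K: K = (2.575, 0.965, 0.242), RR gives ψ = 0.488, H_out = 14.565 kJ/mol
  T = 330.1 K: K = (2.304, 0.847, 0.219), RR gives ψ = 0.346, H_out = 9.824 kJ/mol
  T = 326.1 K: K = (2.174, 0.792, 0.208), RR gives ψ = 0.263, H_out = 7.140 kJ/mol
  T = 324.1 K: K = (2.111, 0.765, 0.202), RR gives ψ = 0.219, H_out = 5.701 kJ/mol
  T = 325.1 K: K = (2.142, 0.778, 0.205), RR gives ψ = 0.241, H_out = 6.429 kJ/mol
Linear interpolation between T = 324.1 (H_out = 5.701) and T = 325.1 (H_out = 6.429) on hF = 5.81 gives T ≈ 324.2 K, at which ψ = 0.22.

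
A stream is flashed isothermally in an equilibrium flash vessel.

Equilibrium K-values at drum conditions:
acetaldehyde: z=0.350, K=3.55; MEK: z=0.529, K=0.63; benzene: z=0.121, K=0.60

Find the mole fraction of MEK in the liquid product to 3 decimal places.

x_MEK = 0.706

Iterate (Newton) starting at V/F = 0.5:
  V/F = 0.500: g = 0.0916, g' = -0.579 → V/F = 0.658
  V/F = 0.658: g = 0.0087, g' = -0.479 → V/F = 0.677
Converged at V/F = 0.677.
Compositions from xᵢ = zᵢ/(1+V/F(Kᵢ−1)), yᵢ = Kᵢxᵢ:
  acetaldehyde: x = 0.128, y = 0.456
  MEK: x = 0.706, y = 0.445
  benzene: x = 0.166, y = 0.100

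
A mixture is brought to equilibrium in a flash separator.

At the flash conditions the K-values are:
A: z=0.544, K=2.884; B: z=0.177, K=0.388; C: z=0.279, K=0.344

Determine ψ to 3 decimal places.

ψ = 0.609

Rachford–Rice: g(ψ) = Σ zᵢ(Kᵢ−1)/(1+ψ(Kᵢ−1)) = 0.
Feasibility: ΣzᵢKᵢ = 1.734, Σzᵢ/Kᵢ = 1.456 — both > 1, two phases present.
Iterate (Newton) starting at ψ = 0.47:
  ψ = 0.470: g = 0.1269, g' = -0.925 → ψ = 0.607
  ψ = 0.607: g = 0.0014, g' = -0.920 → ψ = 0.609
Converged at ψ = 0.609.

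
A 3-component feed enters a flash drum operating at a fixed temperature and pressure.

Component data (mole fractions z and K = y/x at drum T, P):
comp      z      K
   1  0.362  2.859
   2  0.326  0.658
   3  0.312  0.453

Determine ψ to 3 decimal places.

ψ = 0.464

Material balance + equilibrium reduce to Σ zᵢ(Kᵢ−1)/(1+ψ(Kᵢ−1)) = 0.
Feasibility: ΣzᵢKᵢ = 1.391, Σzᵢ/Kᵢ = 1.311 — both > 1, two phases present.
Iterate (Newton) starting at ψ = 0.63:
  ψ = 0.630: g = -0.0926, g' = -0.545 → ψ = 0.460
  ψ = 0.460: g = 0.0024, g' = -0.584 → ψ = 0.464
Converged at ψ = 0.464.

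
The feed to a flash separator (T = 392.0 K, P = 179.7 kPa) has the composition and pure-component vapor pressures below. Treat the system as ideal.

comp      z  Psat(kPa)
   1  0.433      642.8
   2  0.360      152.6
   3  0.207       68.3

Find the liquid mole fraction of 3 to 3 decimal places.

Raoult's law: Kᵢ = Pᵢˢᵃᵗ/P = Pᵢˢᵃᵗ/179.7.
  K_1 = 642.8/179.7 = 3.57707, K_2 = 152.6/179.7 = 0.84919, K_3 = 68.3/179.7 = 0.38008
Let ψ = V/F and solve Σ zᵢ(Kᵢ−1)/(1+ψ(Kᵢ−1)) = 0.
g(0) = ΣzᵢKᵢ − 1 = 0.933 and g(1) = 1 − Σzᵢ/Kᵢ = -0.090, so a root lies in (0, 1).
Newton–Raphson from ψ = 0.5:
  ψ = 0.500: g = 0.2429, g' = -0.726 → ψ = 0.835
  ψ = 0.835: g = 0.0261, g' = -0.642 → ψ = 0.875
Converged at ψ = 0.875.
Compositions from xᵢ = zᵢ/(1+ψ(Kᵢ−1)), yᵢ = Kᵢxᵢ:
  1: x = 0.133, y = 0.476
  2: x = 0.415, y = 0.352
  3: x = 0.452, y = 0.172

x_3 = 0.452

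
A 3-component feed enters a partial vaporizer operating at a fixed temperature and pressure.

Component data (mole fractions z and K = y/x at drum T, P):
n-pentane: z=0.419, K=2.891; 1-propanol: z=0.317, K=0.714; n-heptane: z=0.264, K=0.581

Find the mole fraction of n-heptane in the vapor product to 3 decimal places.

y_n-heptane = 0.243

Iterate (Newton) starting at ψ = 0.5:
  ψ = 0.500: g = 0.1615, g' = -0.505 → ψ = 0.820
  ψ = 0.820: g = 0.0238, g' = -0.382 → ψ = 0.882
  ψ = 0.882: g = 0.0003, g' = -0.373 → ψ = 0.883
Converged at ψ = 0.883.
Compositions from xᵢ = zᵢ/(1+ψ(Kᵢ−1)), yᵢ = Kᵢxᵢ:
  n-pentane: x = 0.157, y = 0.454
  1-propanol: x = 0.424, y = 0.303
  n-heptane: x = 0.419, y = 0.243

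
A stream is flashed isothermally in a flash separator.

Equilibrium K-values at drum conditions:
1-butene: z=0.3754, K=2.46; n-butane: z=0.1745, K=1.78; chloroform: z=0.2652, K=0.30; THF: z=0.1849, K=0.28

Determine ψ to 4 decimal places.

Newton iteration, ψ⁰ = 0.47:
  ψ = 0.4700: g = -0.05324, g' = -0.8459 → ψ = 0.4071
  ψ = 0.4071: g = -0.00085, g' = -0.8219 → ψ = 0.4060
Converged at ψ = 0.4060.

ψ = 0.4060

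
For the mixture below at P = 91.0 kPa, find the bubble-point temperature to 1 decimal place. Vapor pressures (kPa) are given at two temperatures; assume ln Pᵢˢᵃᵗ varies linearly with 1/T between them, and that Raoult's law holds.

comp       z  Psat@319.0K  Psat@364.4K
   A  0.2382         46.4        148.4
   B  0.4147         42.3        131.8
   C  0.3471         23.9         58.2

T = 355.6 K

Bubble-point temperature: ΣzᵢPᵢˢᵃᵗ(T) = P. Interpolate ln Pᵢˢᵃᵗ = aᵢ + bᵢ/T.
  T = 319.0 K: ΣzᵢPᵢˢᵃᵗ = 36.89 kPa
  T = 364.4 K: ΣzᵢPᵢˢᵃᵗ = 110.21 kPa
  T = 341.7 K: ΣzᵢPᵢˢᵃᵗ = 66.03 kPa
  T = 353.0 K: ΣzᵢPᵢˢᵃᵗ = 85.89 kPa
  T = 358.7 K: ΣzᵢPᵢˢᵃᵗ = 97.48 kPa
  T = 355.9 K: ΣzᵢPᵢˢᵃᵗ = 91.65 kPa
Interpolating between 353.0 K and 355.9 K gives T ≈ 355.6 K.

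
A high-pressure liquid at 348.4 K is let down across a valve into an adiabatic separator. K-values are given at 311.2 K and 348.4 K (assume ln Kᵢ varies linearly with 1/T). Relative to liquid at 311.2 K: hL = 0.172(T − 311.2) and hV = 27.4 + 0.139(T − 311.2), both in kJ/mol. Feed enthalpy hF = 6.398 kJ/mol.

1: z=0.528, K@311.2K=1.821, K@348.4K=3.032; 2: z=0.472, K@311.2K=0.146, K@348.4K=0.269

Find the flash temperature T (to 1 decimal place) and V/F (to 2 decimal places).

Adiabatic flash: solve Rachford–Rice at each trial T, then check hF = ψ·hV(T) + (1−ψ)·hL(T).
  T = 311.2 K: K = (1.821, 0.146), RR gives ψ = 0.043, H_out = 1.188 kJ/mol
  T = 348.4 K: K = (3.032, 0.269), RR gives ψ = 0.490, H_out = 19.223 kJ/mol
  T = 329.8 K: K = (2.384, 0.202), RR gives ψ = 0.320, H_out = 11.777 kJ/mol
  T = 320.5 K: K = (2.092, 0.172), RR gives ψ = 0.206, H_out = 7.170 kJ/mol
  T = 315.9 K: K = (1.955, 0.159), RR gives ψ = 0.134, H_out = 4.448 kJ/mol
  T = 318.2 K: K = (2.023, 0.166), RR gives ψ = 0.171, H_out = 5.857 kJ/mol
Linear interpolation between T = 318.2 (H_out = 5.857) and T = 320.5 (H_out = 7.170) on hF = 6.398 gives T ≈ 319.1 K, at which ψ = 0.19.

T = 319.1 K, V/F = 0.19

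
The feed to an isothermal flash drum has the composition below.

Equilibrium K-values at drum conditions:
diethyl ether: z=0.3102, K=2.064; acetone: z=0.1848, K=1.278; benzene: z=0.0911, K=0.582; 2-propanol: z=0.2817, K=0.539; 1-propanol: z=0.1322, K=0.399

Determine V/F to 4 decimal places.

Newton–Raphson from V/F = 0.5:
  V/F = 0.5000: g = -0.06995, g' = -0.3848 → V/F = 0.3182
  V/F = 0.3182: g = -0.00058, g' = -0.3844 → V/F = 0.3167
Converged at V/F = 0.3167.

V/F = 0.3167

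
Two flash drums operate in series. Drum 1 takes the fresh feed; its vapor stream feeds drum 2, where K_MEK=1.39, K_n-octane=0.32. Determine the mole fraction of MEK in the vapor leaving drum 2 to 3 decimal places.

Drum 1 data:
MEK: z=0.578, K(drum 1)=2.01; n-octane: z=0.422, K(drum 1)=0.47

y_MEK (drum 2) = 0.883

Drum 1:
Iterate (Newton) starting at ψ₁ = 0.69:
  ψ₁ = 0.690: g = -0.0086, g' = -0.499 → ψ₁ = 0.673
Converged at ψ₁ = 0.673.
Drum-1 compositions:
  MEK: x = 0.344, y = 0.692
  n-octane: x = 0.656, y = 0.308
Drum-2 feed = drum-1 vapor: z₂ = (0.6918, 0.3082).
Drum 2:
Binary case is linear: z₁(K₁−1)(1+ψ₂(K₂−1)) + z₂(K₂−1)(1+ψ₂(K₁−1)) = 0
⇒ ψ₂ = [z₁(K₁−1)+z₂(K₂−1)] / [−(K₁−1)(K₂−1)] = 0.0602/0.2652 = 0.227
  MEK: x = 0.636, y = 0.883
  n-octane: x = 0.364, y = 0.117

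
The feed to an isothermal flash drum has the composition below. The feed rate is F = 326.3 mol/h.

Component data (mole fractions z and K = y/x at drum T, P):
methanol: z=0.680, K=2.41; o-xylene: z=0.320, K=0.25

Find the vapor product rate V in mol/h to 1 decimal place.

Newton–Raphson from V/F = 0.5:
  V/F = 0.500: g = 0.1783, g' = -0.926 → V/F = 0.693
  V/F = 0.693: g = -0.0144, g' = -1.126 → V/F = 0.680
Converged at V/F = 0.680.
Then V = V/F·F = 0.6797·326.3 = 221.8 mol/h and L = F − V = 104.5 mol/h.

V = 221.8 mol/h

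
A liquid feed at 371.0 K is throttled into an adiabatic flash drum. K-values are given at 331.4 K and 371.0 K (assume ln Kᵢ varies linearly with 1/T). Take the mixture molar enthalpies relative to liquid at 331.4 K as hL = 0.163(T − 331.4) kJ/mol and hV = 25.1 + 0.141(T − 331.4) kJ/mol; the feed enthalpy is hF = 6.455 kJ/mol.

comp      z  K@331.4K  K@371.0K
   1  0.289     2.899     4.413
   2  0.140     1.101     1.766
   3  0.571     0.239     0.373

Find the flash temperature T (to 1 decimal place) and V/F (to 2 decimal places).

Adiabatic flash: solve Rachford–Rice at each trial T, then check hF = ψ·hV(T) + (1−ψ)·hL(T).
  T = 331.4 K: K = (2.899, 1.101, 0.239), RR gives ψ = 0.104, H_out = 2.620 kJ/mol
  T = 371.0 K: K = (4.413, 1.766, 0.373), RR gives ψ = 0.420, H_out = 16.642 kJ/mol
  T = 351.2 K: K = (3.619, 1.413, 0.302), RR gives ψ = 0.274, H_out = 9.989 kJ/mol
  T = 341.3 K: K = (3.250, 1.252, 0.270), RR gives ψ = 0.194, H_out = 6.450 kJ/mol
  T = 346.2 K: K = (3.430, 1.330, 0.286), RR gives ψ = 0.235, H_out = 8.229 kJ/mol
  T = 343.8 K: K = (3.341, 1.292, 0.278), RR gives ψ = 0.215, H_out = 7.366 kJ/mol
  T = 342.6 K: K = (3.297, 1.272, 0.274), RR gives ψ = 0.205, H_out = 6.928 kJ/mol
Linear interpolation between T = 341.3 (H_out = 6.450) and T = 342.6 (H_out = 6.928) on hF = 6.455 gives T ≈ 341.3 K, at which ψ = 0.19.

T = 341.3 K, V/F = 0.19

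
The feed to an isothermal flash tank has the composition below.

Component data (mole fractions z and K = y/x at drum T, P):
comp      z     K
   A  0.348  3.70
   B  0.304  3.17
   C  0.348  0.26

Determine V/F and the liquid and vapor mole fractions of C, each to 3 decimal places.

V/F = 0.738, x_C = 0.767, y_C = 0.199

Newton iteration, V/F⁰ = 0.48:
  V/F = 0.480: g = 0.3330, g' = -1.283 → V/F = 0.740
  V/F = 0.740: g = -0.0020, g' = -1.423 → V/F = 0.738
Converged at V/F = 0.738.
Compositions from xᵢ = zᵢ/(1+V/F(Kᵢ−1)), yᵢ = Kᵢxᵢ:
  A: x = 0.116, y = 0.430
  B: x = 0.117, y = 0.370
  C: x = 0.767, y = 0.199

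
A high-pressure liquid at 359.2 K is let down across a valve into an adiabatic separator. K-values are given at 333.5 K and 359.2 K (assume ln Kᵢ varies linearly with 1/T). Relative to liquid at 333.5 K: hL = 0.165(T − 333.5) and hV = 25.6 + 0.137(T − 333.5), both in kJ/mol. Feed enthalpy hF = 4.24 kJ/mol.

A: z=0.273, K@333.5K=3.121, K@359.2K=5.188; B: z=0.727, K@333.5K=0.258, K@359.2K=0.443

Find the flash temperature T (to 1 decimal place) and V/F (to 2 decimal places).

T = 341.0 K, V/F = 0.12

Adiabatic flash: solve Rachford–Rice at each trial T, then check hF = ψ·hV(T) + (1−ψ)·hL(T).
  T = 333.5 K: K = (3.121, 0.258), RR gives ψ = 0.025, H_out = 0.644 kJ/mol
  T = 359.2 K: K = (5.188, 0.443), RR gives ψ = 0.317, H_out = 12.116 kJ/mol
  T = 346.4 K: K = (4.066, 0.342), RR gives ψ = 0.178, H_out = 6.613 kJ/mol
  T = 339.9 K: K = (3.568, 0.297), RR gives ψ = 0.105, H_out = 3.736 kJ/mol
  T = 343.1 K: K = (3.807, 0.319), RR gives ψ = 0.142, H_out = 5.175 kJ/mol
  T = 341.5 K: K = (3.686, 0.308), RR gives ψ = 0.124, H_out = 4.462 kJ/mol
Linear interpolation between T = 339.9 (H_out = 3.736) and T = 341.5 (H_out = 4.462) on hF = 4.24 gives T ≈ 341.0 K, at which ψ = 0.12.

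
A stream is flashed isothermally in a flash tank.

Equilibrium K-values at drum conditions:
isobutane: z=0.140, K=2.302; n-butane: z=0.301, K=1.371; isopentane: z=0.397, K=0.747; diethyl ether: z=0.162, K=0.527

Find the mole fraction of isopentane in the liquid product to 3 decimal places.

Material balance + equilibrium reduce to Σ zᵢ(Kᵢ−1)/(1+ψ(Kᵢ−1)) = 0.
g(0) = ΣzᵢKᵢ − 1 = 0.117 and g(1) = 1 − Σzᵢ/Kᵢ = -0.119, so a root lies in (0, 1).
Newton iteration, ψ⁰ = 0.5:
  ψ = 0.500: g = -0.0107, g' = -0.212 → ψ = 0.449
  ψ = 0.449: g = 0.0001, g' = -0.216 → ψ = 0.450
Converged at ψ = 0.450.
Compositions from xᵢ = zᵢ/(1+ψ(Kᵢ−1)), yᵢ = Kᵢxᵢ:
  isobutane: x = 0.088, y = 0.203
  n-butane: x = 0.258, y = 0.354
  isopentane: x = 0.448, y = 0.335
  diethyl ether: x = 0.206, y = 0.108

x_isopentane = 0.448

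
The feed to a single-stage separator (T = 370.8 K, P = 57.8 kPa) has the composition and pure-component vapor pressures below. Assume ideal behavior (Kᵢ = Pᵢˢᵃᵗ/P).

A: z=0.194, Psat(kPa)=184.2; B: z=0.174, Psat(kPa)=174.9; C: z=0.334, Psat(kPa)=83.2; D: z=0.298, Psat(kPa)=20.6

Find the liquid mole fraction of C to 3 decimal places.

x_C = 0.247

Raoult's law: Kᵢ = Pᵢˢᵃᵗ/P = Pᵢˢᵃᵗ/57.8.
  K_A = 184.2/57.8 = 3.18685, K_B = 174.9/57.8 = 3.02595, K_C = 83.2/57.8 = 1.43945, K_D = 20.6/57.8 = 0.35640
Material balance + equilibrium reduce to Σ zᵢ(Kᵢ−1)/(1+β(Kᵢ−1)) = 0.
Check two-phase: ΣzᵢKᵢ = 1.732 > 1 and Σzᵢ/Kᵢ = 1.187 > 1, so g(0) = 0.732 > 0 and g(1) = -0.187 < 0.
Newton–Raphson from β = 0.4:
  β = 0.400: g = 0.2876, g' = -0.752 → β = 0.782
  β = 0.782: g = 0.0159, g' = -0.769 → β = 0.803
Converged at β = 0.803.
Compositions from xᵢ = zᵢ/(1+β(Kᵢ−1)), yᵢ = Kᵢxᵢ:
  A: x = 0.070, y = 0.224
  B: x = 0.066, y = 0.200
  C: x = 0.247, y = 0.355
  D: x = 0.616, y = 0.220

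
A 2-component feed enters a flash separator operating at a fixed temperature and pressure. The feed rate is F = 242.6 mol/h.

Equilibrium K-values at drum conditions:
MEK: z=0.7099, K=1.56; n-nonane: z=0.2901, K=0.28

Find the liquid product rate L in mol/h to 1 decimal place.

L = 129.1 mol/h

Newton iteration, ψ⁰ = 0.5:
  ψ = 0.5000: g = -0.01578, g' = -0.5030 → ψ = 0.4686
  ψ = 0.4686: g = -0.00033, g' = -0.4822 → ψ = 0.4679
Converged at ψ = 0.4679.
Then V = ψ·F = 0.4679·242.6 = 113.5 mol/h and L = F − V = 129.1 mol/h.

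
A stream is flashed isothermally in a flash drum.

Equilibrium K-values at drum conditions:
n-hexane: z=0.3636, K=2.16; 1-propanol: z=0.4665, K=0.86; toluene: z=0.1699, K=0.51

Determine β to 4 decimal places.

Rachford–Rice: g(β) = Σ zᵢ(Kᵢ−1)/(1+β(Kᵢ−1)) = 0.
Check two-phase: ΣzᵢKᵢ = 1.2732 > 1 and Σzᵢ/Kᵢ = 1.0439 > 1, so g(0) = 0.2732 > 0 and g(1) = -0.0439 < 0.
Iterate (Newton) starting at β = 0.3:
  β = 0.3000: g = 0.14712, g' = -0.3353 → β = 0.7388
  β = 0.7388: g = 0.02379, g' = -0.2535 → β = 0.8327
  β = 0.8327: g = -0.00001, g' = -0.2547 → β = 0.8326
Converged at β = 0.8326.

β = 0.8326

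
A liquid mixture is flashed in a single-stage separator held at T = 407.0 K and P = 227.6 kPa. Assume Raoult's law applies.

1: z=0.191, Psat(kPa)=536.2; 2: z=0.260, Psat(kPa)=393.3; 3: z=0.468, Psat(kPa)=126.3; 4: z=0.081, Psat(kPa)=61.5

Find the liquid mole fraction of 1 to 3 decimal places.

x_1 = 0.129

Raoult's law: Kᵢ = Pᵢˢᵃᵗ/P = Pᵢˢᵃᵗ/227.6.
  K_1 = 536.2/227.6 = 2.35589, K_2 = 393.3/227.6 = 1.72803, K_3 = 126.3/227.6 = 0.55492, K_4 = 61.5/227.6 = 0.27021
Material balance + equilibrium reduce to Σ zᵢ(Kᵢ−1)/(1+β(Kᵢ−1)) = 0.
Feasibility: ΣzᵢKᵢ = 1.181, Σzᵢ/Kᵢ = 1.375 — both > 1, two phases present.
Iterate (Newton) starting at β = 0.39:
  β = 0.390: g = -0.0179, g' = -0.454 → β = 0.351
Converged at β = 0.351.
Compositions from xᵢ = zᵢ/(1+β(Kᵢ−1)), yᵢ = Kᵢxᵢ:
  1: x = 0.129, y = 0.305
  2: x = 0.207, y = 0.358
  3: x = 0.555, y = 0.308
  4: x = 0.109, y = 0.029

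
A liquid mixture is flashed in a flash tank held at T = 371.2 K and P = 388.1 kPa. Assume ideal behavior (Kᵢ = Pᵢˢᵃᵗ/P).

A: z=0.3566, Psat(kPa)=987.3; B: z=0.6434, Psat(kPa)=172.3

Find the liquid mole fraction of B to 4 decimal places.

x_B = 0.7352

Raoult's law: Kᵢ = Pᵢˢᵃᵗ/P = Pᵢˢᵃᵗ/388.1.
  K_A = 987.3/388.1 = 2.543932, K_B = 172.3/388.1 = 0.443958
Rachford–Rice: g(β) = Σ zᵢ(Kᵢ−1)/(1+β(Kᵢ−1)) = 0.
g(0) = ΣzᵢKᵢ − 1 = 0.1928 and g(1) = 1 − Σzᵢ/Kᵢ = -0.5894, so a root lies in (0, 1).
Newton–Raphson from β = 0.5:
  β = 0.5000: g = -0.18481, g' = -0.6524 → β = 0.2167
  β = 0.2167: g = 0.00577, g' = -0.7344 → β = 0.2246
Converged at β = 0.2246.
Compositions from xᵢ = zᵢ/(1+β(Kᵢ−1)), yᵢ = Kᵢxᵢ:
  A: x = 0.2648, y = 0.6736
  B: x = 0.7352, y = 0.3264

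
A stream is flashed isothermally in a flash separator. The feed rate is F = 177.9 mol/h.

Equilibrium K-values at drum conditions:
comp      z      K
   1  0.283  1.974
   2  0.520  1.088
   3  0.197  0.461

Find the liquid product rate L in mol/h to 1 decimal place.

Rachford–Rice: g(β) = Σ zᵢ(Kᵢ−1)/(1+β(Kᵢ−1)) = 0.
Feasibility: ΣzᵢKᵢ = 1.215, Σzᵢ/Kᵢ = 1.049 — both > 1, two phases present.
Newton–Raphson from β = 0.34:
  β = 0.340: g = 0.1215, g' = -0.241 → β = 0.844
  β = 0.844: g = -0.0009, g' = -0.277 → β = 0.841
Converged at β = 0.841.
Then V = β·F = 0.8407·177.9 = 149.6 mol/h and L = F − V = 28.3 mol/h.

L = 28.3 mol/h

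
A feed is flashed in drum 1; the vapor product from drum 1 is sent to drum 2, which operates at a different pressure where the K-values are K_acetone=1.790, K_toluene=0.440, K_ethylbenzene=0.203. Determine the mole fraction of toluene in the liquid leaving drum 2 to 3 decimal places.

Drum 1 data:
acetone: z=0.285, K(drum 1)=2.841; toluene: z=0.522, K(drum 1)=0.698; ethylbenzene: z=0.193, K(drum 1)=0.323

Drum 1:
Iterate (Newton) starting at ψ₁ = 0.65:
  ψ₁ = 0.650: g = -0.1906, g' = -0.556 → ψ₁ = 0.307
  ψ₁ = 0.307: g = -0.0036, g' = -0.593 → ψ₁ = 0.301
Converged at ψ₁ = 0.301.
Drum-1 compositions:
  acetone: x = 0.183, y = 0.521
  toluene: x = 0.574, y = 0.401
  ethylbenzene: x = 0.242, y = 0.078
Drum-2 feed = drum-1 vapor: z₂ = (0.5209, 0.4008, 0.0783).
Drum 2:
Iterate (Newton) starting at ψ₂ = 0.37:
  ψ₂ = 0.370: g = -0.0532, g' = -0.495 → ψ₂ = 0.262
  ψ₂ = 0.262: g = -0.0012, g' = -0.475 → ψ₂ = 0.260
Converged at ψ₂ = 0.260.
  acetone: x = 0.432, y = 0.774
  toluene: x = 0.469, y = 0.206
  ethylbenzene: x = 0.099, y = 0.020

x_toluene (drum 2) = 0.469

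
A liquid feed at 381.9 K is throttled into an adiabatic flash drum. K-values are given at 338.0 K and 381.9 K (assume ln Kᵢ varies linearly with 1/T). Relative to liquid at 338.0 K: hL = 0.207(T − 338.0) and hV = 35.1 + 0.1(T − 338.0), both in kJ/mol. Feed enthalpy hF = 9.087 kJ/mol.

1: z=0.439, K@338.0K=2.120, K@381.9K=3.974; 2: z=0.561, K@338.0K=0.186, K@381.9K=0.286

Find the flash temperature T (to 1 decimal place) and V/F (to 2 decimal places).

T = 349.9 K, V/F = 0.20

Adiabatic flash: solve Rachford–Rice at each trial T, then check hF = ψ·hV(T) + (1−ψ)·hL(T).
  T = 338.0 K: K = (2.120, 0.186), RR gives ψ = 0.038, H_out = 1.349 kJ/mol
  T = 381.9 K: K = (3.974, 0.286), RR gives ψ = 0.426, H_out = 22.045 kJ/mol
  T = 359.9 K: K = (2.957, 0.234), RR gives ψ = 0.286, H_out = 13.904 kJ/mol
  T = 348.9 K: K = (2.515, 0.209), RR gives ψ = 0.185, H_out = 8.524 kJ/mol
  T = 354.4 K: K = (2.730, 0.221), RR gives ψ = 0.239, H_out = 11.379 kJ/mol
  T = 351.6 K: K = (2.619, 0.215), RR gives ψ = 0.213, H_out = 9.973 kJ/mol
  T = 350.2 K: K = (2.565, 0.212), RR gives ψ = 0.199, H_out = 9.234 kJ/mol
Linear interpolation between T = 348.9 (H_out = 8.524) and T = 350.2 (H_out = 9.234) on hF = 9.087 gives T ≈ 349.9 K, at which ψ = 0.20.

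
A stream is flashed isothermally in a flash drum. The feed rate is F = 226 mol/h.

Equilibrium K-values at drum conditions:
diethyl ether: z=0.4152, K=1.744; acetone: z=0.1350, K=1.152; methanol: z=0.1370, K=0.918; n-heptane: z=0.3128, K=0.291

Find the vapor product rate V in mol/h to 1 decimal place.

V = 56.1 mol/h

Material balance + equilibrium reduce to Σ zᵢ(Kᵢ−1)/(1+V/F(Kᵢ−1)) = 0.
Feasibility: ΣzᵢKᵢ = 1.0964, Σzᵢ/Kᵢ = 1.5794 — both > 1, two phases present.
Newton iteration, V/F⁰ = 0.5:
  V/F = 0.5000: g = -0.11106, g' = -0.5032 → V/F = 0.2793
  V/F = 0.2793: g = -0.01257, g' = -0.4059 → V/F = 0.2483
  V/F = 0.2483: g = -0.00011, g' = -0.3992 → V/F = 0.2480
Converged at V/F = 0.2480.
Then V = V/F·F = 0.2480·226 = 56.1 mol/h and L = F − V = 169.9 mol/h.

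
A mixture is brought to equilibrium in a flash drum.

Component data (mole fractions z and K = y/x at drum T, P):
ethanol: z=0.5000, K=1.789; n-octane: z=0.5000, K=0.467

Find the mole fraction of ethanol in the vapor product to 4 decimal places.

Material balance + equilibrium reduce to Σ zᵢ(Kᵢ−1)/(1+ψ(Kᵢ−1)) = 0.
Feasibility: ΣzᵢKᵢ = 1.1280, Σzᵢ/Kᵢ = 1.3501 — both > 1, two phases present.
Binary case is linear: z₁(K₁−1)(1+ψ(K₂−1)) + z₂(K₂−1)(1+ψ(K₁−1)) = 0
⇒ ψ = [z₁(K₁−1)+z₂(K₂−1)] / [−(K₁−1)(K₂−1)] = 0.12800/0.42054 = 0.3044
Compositions from xᵢ = zᵢ/(1+ψ(Kᵢ−1)), yᵢ = Kᵢxᵢ:
  ethanol: x = 0.4032, y = 0.7213
  n-octane: x = 0.5968, y = 0.2787

y_ethanol = 0.7213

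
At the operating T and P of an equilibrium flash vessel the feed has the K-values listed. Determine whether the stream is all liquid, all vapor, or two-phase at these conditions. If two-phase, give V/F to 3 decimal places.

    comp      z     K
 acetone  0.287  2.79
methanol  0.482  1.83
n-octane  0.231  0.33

two-phase, V/F = 0.938

ΣzᵢKᵢ = 1.759; Σzᵢ/Kᵢ = 1.066.
Both exceed 1, so a two-phase solution exists.
Rachford–Rice: g(ψ) = Σ zᵢ(Kᵢ−1)/(1+ψ(Kᵢ−1)) = 0.
Newton iteration, ψ⁰ = 0.54:
  ψ = 0.540: g = 0.2950, g' = -0.651 → ψ = 0.993
  ψ = 0.993: g = -0.0585, g' = -1.146 → ψ = 0.942
  ψ = 0.942: g = -0.0041, g' = -0.995 → ψ = 0.938
Converged at ψ = 0.938.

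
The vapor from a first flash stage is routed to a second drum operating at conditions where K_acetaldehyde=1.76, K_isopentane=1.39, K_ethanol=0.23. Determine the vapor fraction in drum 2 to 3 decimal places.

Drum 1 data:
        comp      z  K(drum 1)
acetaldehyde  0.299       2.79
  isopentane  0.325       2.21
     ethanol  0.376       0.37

Drum 1:
Iterate (Newton) starting at ψ₁ = 0.67:
  ψ₁ = 0.670: g = 0.0506, g' = -0.790 → ψ₁ = 0.734
  ψ₁ = 0.734: g = -0.0011, g' = -0.829 → ψ₁ = 0.733
Converged at ψ₁ = 0.733.
Drum-1 compositions:
  acetaldehyde: x = 0.129, y = 0.361
  isopentane: x = 0.172, y = 0.381
  ethanol: x = 0.698, y = 0.258
Drum-2 feed = drum-1 vapor: z₂ = (0.3609, 0.3807, 0.2584).
Drum 2:
Let ψ₂ = V/F and solve Σ zᵢ(Kᵢ−1)/(1+ψ₂(Kᵢ−1)) = 0.
Feasibility: ΣzᵢKᵢ = 1.224, Σzᵢ/Kᵢ = 1.602 — both > 1, two phases present.
Iterate (Newton) starting at ψ₂ = 0.68:
  ψ₂ = 0.680: g = -0.1195, g' = -0.802 → ψ₂ = 0.531
  ψ₂ = 0.531: g = -0.0182, g' = -0.584 → ψ₂ = 0.500
  ψ₂ = 0.500: g = -0.0005, g' = -0.555 → ψ₂ = 0.499
Converged at ψ₂ = 0.499.
  acetaldehyde: x = 0.262, y = 0.461
  isopentane: x = 0.319, y = 0.443
  ethanol: x = 0.420, y = 0.097

V/F (drum 2) = 0.499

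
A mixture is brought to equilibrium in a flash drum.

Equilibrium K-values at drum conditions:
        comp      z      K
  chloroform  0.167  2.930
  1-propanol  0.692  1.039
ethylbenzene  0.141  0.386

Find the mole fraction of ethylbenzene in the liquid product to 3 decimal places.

Let β = V/F and solve Σ zᵢ(Kᵢ−1)/(1+β(Kᵢ−1)) = 0.
Check two-phase: ΣzᵢKᵢ = 1.263 > 1 and Σzᵢ/Kᵢ = 1.088 > 1, so g(0) = 0.263 > 0 and g(1) = -0.088 < 0.
Newton–Raphson from β = 0.5:
  β = 0.500: g = 0.0656, g' = -0.273 → β = 0.740
  β = 0.740: g = 0.0002, g' = -0.285 → β = 0.741
Converged at β = 0.741.
Compositions from xᵢ = zᵢ/(1+β(Kᵢ−1)), yᵢ = Kᵢxᵢ:
  chloroform: x = 0.069, y = 0.201
  1-propanol: x = 0.673, y = 0.699
  ethylbenzene: x = 0.259, y = 0.100

x_ethylbenzene = 0.259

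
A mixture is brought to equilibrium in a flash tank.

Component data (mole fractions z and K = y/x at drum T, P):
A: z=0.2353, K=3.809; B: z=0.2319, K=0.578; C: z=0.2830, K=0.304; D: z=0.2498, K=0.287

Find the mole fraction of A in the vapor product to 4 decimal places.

Let ψ = V/F and solve Σ zᵢ(Kᵢ−1)/(1+ψ(Kᵢ−1)) = 0.
Feasibility: ΣzᵢKᵢ = 1.1880, Σzᵢ/Kᵢ = 2.2643 — both > 1, two phases present.
Iterate (Newton) starting at ψ = 0.5:
  ψ = 0.5000: g = -0.42803, g' = -1.0166 → ψ = 0.0790
  ψ = 0.0790: g = 0.04256, g' = -1.5840 → ψ = 0.1058
  ψ = 0.1058: g = 0.00177, g' = -1.4567 → ψ = 0.1071
Converged at ψ = 0.1071.
Compositions from xᵢ = zᵢ/(1+ψ(Kᵢ−1)), yᵢ = Kᵢxᵢ:
  A: x = 0.1809, y = 0.6890
  B: x = 0.2429, y = 0.1404
  C: x = 0.3058, y = 0.0930
  D: x = 0.2704, y = 0.0776

y_A = 0.6890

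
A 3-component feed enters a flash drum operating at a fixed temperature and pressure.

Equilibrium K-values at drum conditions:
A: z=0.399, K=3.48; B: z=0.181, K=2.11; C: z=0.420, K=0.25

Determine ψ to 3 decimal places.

ψ = 0.556

Material balance + equilibrium reduce to Σ zᵢ(Kᵢ−1)/(1+ψ(Kᵢ−1)) = 0.
g(0) = ΣzᵢKᵢ − 1 = 0.875 and g(1) = 1 − Σzᵢ/Kᵢ = -0.880, so a root lies in (0, 1).
Newton iteration, ψ⁰ = 0.59:
  ψ = 0.590: g = -0.0419, g' = -1.246 → ψ = 0.556
Converged at ψ = 0.556.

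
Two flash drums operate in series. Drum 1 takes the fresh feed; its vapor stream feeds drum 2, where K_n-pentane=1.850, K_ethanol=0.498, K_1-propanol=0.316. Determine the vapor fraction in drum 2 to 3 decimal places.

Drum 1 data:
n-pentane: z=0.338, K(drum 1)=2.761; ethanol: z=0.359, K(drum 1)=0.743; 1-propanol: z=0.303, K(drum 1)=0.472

V/F (drum 2) = 0.289

Drum 1:
Let ψ₁ = V/F and solve Σ zᵢ(Kᵢ−1)/(1+ψ₁(Kᵢ−1)) = 0.
g(0) = ΣzᵢKᵢ − 1 = 0.343 and g(1) = 1 − Σzᵢ/Kᵢ = -0.248, so a root lies in (0, 1).
Newton–Raphson from ψ₁ = 0.5:
  ψ₁ = 0.500: g = -0.0067, g' = -0.484 → ψ₁ = 0.486
Converged at ψ₁ = 0.486.
Drum-1 compositions:
  n-pentane: x = 0.182, y = 0.503
  ethanol: x = 0.410, y = 0.305
  1-propanol: x = 0.408, y = 0.192
Drum-2 feed = drum-1 vapor: z₂ = (0.5028, 0.3048, 0.1924).
Drum 2:
Let ψ₂ = V/F and solve Σ zᵢ(Kᵢ−1)/(1+ψ₂(Kᵢ−1)) = 0.
Feasibility: ΣzᵢKᵢ = 1.143, Σzᵢ/Kᵢ = 1.493 — both > 1, two phases present.
Newton iteration, ψ₂⁰ = 0.5:
  ψ₂ = 0.500: g = -0.1044, g' = -0.524 → ψ₂ = 0.301
  ψ₂ = 0.301: g = -0.0055, g' = -0.480 → ψ₂ = 0.289
Converged at ψ₂ = 0.289.
  n-pentane: x = 0.404, y = 0.747
  ethanol: x = 0.357, y = 0.178
  1-propanol: x = 0.240, y = 0.076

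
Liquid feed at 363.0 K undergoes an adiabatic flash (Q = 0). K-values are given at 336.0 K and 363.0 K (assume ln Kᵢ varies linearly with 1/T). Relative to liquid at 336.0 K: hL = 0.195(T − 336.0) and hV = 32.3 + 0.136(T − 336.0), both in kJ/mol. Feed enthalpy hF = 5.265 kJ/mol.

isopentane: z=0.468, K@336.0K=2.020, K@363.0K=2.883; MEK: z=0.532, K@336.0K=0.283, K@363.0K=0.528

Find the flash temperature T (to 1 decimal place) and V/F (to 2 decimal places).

Adiabatic flash: solve Rachford–Rice at each trial T, then check hF = ψ·hV(T) + (1−ψ)·hL(T).
  T = 336.0 K: K = (2.020, 0.283), RR gives ψ = 0.131, H_out = 4.236 kJ/mol
  T = 363.0 K: K = (2.883, 0.528), RR gives ψ = 0.709, H_out = 27.036 kJ/mol
  T = 349.5 K: K = (2.430, 0.391), RR gives ψ = 0.397, H_out = 15.130 kJ/mol
  T = 342.8 K: K = (2.221, 0.334), RR gives ψ = 0.267, H_out = 9.850 kJ/mol
  T = 339.4 K: K = (2.119, 0.308), RR gives ψ = 0.201, H_out = 7.106 kJ/mol
  T = 337.7 K: K = (2.069, 0.295), RR gives ψ = 0.166, H_out = 5.692 kJ/mol
Linear interpolation between T = 336.0 (H_out = 4.236) and T = 337.7 (H_out = 5.692) on hF = 5.265 gives T ≈ 337.2 K, at which ψ = 0.16.

T = 337.2 K, V/F = 0.16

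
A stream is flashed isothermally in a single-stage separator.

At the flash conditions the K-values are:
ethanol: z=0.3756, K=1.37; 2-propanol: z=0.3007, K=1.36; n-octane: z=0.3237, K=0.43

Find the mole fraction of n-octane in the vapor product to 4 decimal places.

Material balance + equilibrium reduce to Σ zᵢ(Kᵢ−1)/(1+V/F(Kᵢ−1)) = 0.
Feasibility: ΣzᵢKᵢ = 1.0627, Σzᵢ/Kᵢ = 1.2481 — both > 1, two phases present.
Newton–Raphson from V/F = 0.35:
  V/F = 0.3500: g = -0.01132, g' = -0.2352 → V/F = 0.3019
  V/F = 0.3019: g = -0.00021, g' = -0.2267 → V/F = 0.3010
Converged at V/F = 0.3010.
Compositions from xᵢ = zᵢ/(1+V/F(Kᵢ−1)), yᵢ = Kᵢxᵢ:
  ethanol: x = 0.3380, y = 0.4630
  2-propanol: x = 0.2713, y = 0.3690
  n-octane: x = 0.3907, y = 0.1680

y_n-octane = 0.1680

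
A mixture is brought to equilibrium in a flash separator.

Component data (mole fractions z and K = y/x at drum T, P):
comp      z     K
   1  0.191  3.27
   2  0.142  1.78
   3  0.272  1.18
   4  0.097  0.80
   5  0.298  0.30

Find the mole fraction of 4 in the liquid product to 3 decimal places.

Let ψ = V/F and solve Σ zᵢ(Kᵢ−1)/(1+ψ(Kᵢ−1)) = 0.
Feasibility: ΣzᵢKᵢ = 1.365, Σzᵢ/Kᵢ = 1.483 — both > 1, two phases present.
Newton iteration, ψ⁰ = 0.5:
  ψ = 0.500: g = -0.0148, g' = -0.618 → ψ = 0.476
Converged at ψ = 0.476.
Compositions from xᵢ = zᵢ/(1+ψ(Kᵢ−1)), yᵢ = Kᵢxᵢ:
  1: x = 0.092, y = 0.300
  2: x = 0.104, y = 0.184
  3: x = 0.251, y = 0.296
  4: x = 0.107, y = 0.086
  5: x = 0.447, y = 0.134

x_4 = 0.107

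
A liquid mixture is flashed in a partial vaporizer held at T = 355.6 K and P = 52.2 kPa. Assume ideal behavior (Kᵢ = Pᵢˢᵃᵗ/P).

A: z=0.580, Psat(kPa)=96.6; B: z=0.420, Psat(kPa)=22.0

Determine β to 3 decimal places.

Raoult's law: Kᵢ = Pᵢˢᵃᵗ/P = Pᵢˢᵃᵗ/52.2.
  K_A = 96.6/52.2 = 1.85057, K_B = 22.0/52.2 = 0.42146
Material balance + equilibrium reduce to Σ zᵢ(Kᵢ−1)/(1+β(Kᵢ−1)) = 0.
g(0) = ΣzᵢKᵢ − 1 = 0.250 and g(1) = 1 − Σzᵢ/Kᵢ = -0.310, so a root lies in (0, 1).
Iterate (Newton) starting at β = 0.5:
  β = 0.500: g = 0.0042, g' = -0.485 → β = 0.509
Converged at β = 0.509.

β = 0.509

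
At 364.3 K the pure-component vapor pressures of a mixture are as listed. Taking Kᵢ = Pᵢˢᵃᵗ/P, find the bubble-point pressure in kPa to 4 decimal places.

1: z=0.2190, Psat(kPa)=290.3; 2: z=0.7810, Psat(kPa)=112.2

At the bubble point ψ → 0, so ΣzᵢKᵢ = 1 with Kᵢ = Pᵢˢᵃᵗ/P ⇒ P = ΣzᵢPᵢˢᵃᵗ.
P = 0.2190·290.3 + 0.7810·112.2 = 151.2039 kPa

Pbub = 151.2039 kPa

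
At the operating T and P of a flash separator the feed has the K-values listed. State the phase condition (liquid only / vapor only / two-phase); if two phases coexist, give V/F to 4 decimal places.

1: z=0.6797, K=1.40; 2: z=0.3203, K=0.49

ΣzᵢKᵢ = 1.1085; Σzᵢ/Kᵢ = 1.1392.
Both exceed 1, so a two-phase solution exists.
Material balance + equilibrium reduce to Σ zᵢ(Kᵢ−1)/(1+ψ(Kᵢ−1)) = 0.
Binary case is linear: z₁(K₁−1)(1+ψ(K₂−1)) + z₂(K₂−1)(1+ψ(K₁−1)) = 0
⇒ ψ = [z₁(K₁−1)+z₂(K₂−1)] / [−(K₁−1)(K₂−1)] = 0.10853/0.20400 = 0.5320

two-phase, V/F = 0.5320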